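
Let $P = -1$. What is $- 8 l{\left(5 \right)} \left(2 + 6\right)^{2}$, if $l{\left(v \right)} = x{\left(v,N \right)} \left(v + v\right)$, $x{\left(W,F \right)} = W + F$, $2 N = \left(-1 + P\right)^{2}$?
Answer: $-35840$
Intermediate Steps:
$N = 2$ ($N = \frac{\left(-1 - 1\right)^{2}}{2} = \frac{\left(-2\right)^{2}}{2} = \frac{1}{2} \cdot 4 = 2$)
$x{\left(W,F \right)} = F + W$
$l{\left(v \right)} = 2 v \left(2 + v\right)$ ($l{\left(v \right)} = \left(2 + v\right) \left(v + v\right) = \left(2 + v\right) 2 v = 2 v \left(2 + v\right)$)
$- 8 l{\left(5 \right)} \left(2 + 6\right)^{2} = - 8 \cdot 2 \cdot 5 \left(2 + 5\right) \left(2 + 6\right)^{2} = - 8 \cdot 2 \cdot 5 \cdot 7 \cdot 8^{2} = \left(-8\right) 70 \cdot 64 = \left(-560\right) 64 = -35840$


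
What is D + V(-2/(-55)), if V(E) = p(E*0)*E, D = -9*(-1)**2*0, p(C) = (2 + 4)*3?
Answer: 36/55 ≈ 0.65455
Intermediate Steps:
p(C) = 18 (p(C) = 6*3 = 18)
D = 0 (D = -9*1*0 = -9*0 = 0)
V(E) = 18*E
D + V(-2/(-55)) = 0 + 18*(-2/(-55)) = 0 + 18*(-2*(-1/55)) = 0 + 18*(2/55) = 0 + 36/55 = 36/55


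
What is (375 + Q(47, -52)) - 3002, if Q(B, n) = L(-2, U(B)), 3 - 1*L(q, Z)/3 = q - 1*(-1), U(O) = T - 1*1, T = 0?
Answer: -2615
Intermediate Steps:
U(O) = -1 (U(O) = 0 - 1*1 = 0 - 1 = -1)
L(q, Z) = 6 - 3*q (L(q, Z) = 9 - 3*(q - 1*(-1)) = 9 - 3*(q + 1) = 9 - 3*(1 + q) = 9 + (-3 - 3*q) = 6 - 3*q)
Q(B, n) = 12 (Q(B, n) = 6 - 3*(-2) = 6 + 6 = 12)
(375 + Q(47, -52)) - 3002 = (375 + 12) - 3002 = 387 - 3002 = -2615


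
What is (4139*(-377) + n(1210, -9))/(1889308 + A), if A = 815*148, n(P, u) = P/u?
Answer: -14044837/18089352 ≈ -0.77641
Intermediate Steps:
A = 120620
(4139*(-377) + n(1210, -9))/(1889308 + A) = (4139*(-377) + 1210/(-9))/(1889308 + 120620) = (-1560403 + 1210*(-⅑))/2009928 = (-1560403 - 1210/9)*(1/2009928) = -14044837/9*1/2009928 = -14044837/18089352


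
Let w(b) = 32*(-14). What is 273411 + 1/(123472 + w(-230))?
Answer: 33636114865/123024 ≈ 2.7341e+5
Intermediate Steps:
w(b) = -448
273411 + 1/(123472 + w(-230)) = 273411 + 1/(123472 - 448) = 273411 + 1/123024 = 33636114865/123024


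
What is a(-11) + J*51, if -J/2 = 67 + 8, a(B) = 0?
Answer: -7650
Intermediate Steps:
J = -150 (J = -2*(67 + 8) = -2*75 = -150)
a(-11) + J*51 = 0 - 150*51 = 0 - 7650 = -7650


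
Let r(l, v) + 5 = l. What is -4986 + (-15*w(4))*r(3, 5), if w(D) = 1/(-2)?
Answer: -5001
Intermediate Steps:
r(l, v) = -5 + l
w(D) = -½
-4986 + (-15*w(4))*r(3, 5) = -4986 + (-15*(-½))*(-5 + 3) = -4986 + (15/2)*(-2) = -4986 - 15 = -5001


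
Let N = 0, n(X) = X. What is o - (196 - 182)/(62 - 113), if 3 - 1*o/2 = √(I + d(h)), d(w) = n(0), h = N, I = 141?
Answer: 320/51 - 2*√141 ≈ -17.474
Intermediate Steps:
h = 0
d(w) = 0
o = 6 - 2*√141 (o = 6 - 2*√(141 + 0) = 6 - 2*√141 ≈ -17.749)
o - (196 - 182)/(62 - 113) = (6 - 2*√141) - (196 - 182)/(62 - 113) = (6 - 2*√141) - 14/(-51) = (6 - 2*√141) - 14*(-1)/51 = (6 - 2*√141) - 1*(-14/51) = (6 - 2*√141) + 14/51 = 320/51 - 2*√141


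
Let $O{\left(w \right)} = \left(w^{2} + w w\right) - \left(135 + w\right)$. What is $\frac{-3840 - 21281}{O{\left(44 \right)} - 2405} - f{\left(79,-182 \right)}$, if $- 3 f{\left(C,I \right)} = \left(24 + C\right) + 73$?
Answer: $\frac{151325}{3864} \approx 39.163$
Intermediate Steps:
$O{\left(w \right)} = -135 - w + 2 w^{2}$ ($O{\left(w \right)} = \left(w^{2} + w^{2}\right) - \left(135 + w\right) = 2 w^{2} - \left(135 + w\right) = -135 - w + 2 w^{2}$)
$f{\left(C,I \right)} = - \frac{97}{3} - \frac{C}{3}$ ($f{\left(C,I \right)} = - \frac{\left(24 + C\right) + 73}{3} = - \frac{97 + C}{3} = - \frac{97}{3} - \frac{C}{3}$)
$\frac{-3840 - 21281}{O{\left(44 \right)} - 2405} - f{\left(79,-182 \right)} = \frac{-3840 - 21281}{\left(-135 - 44 + 2 \cdot 44^{2}\right) - 2405} - \left(- \frac{97}{3} - \frac{79}{3}\right) = - \frac{25121}{\left(-135 - 44 + 2 \cdot 1936\right) - 2405} - \left(- \frac{97}{3} - \frac{79}{3}\right) = - \frac{25121}{\left(-135 - 44 + 3872\right) - 2405} - - \frac{176}{3} = - \frac{25121}{3693 - 2405} + \frac{176}{3} = - \frac{25121}{1288} + \frac{176}{3} = \frac{151325}{3864}$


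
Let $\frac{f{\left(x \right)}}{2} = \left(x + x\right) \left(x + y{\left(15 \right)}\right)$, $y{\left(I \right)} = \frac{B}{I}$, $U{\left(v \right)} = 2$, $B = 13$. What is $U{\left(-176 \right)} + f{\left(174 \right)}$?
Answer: $\frac{608546}{5} \approx 1.2171 \cdot 10^{5}$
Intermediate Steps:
$y{\left(I \right)} = \frac{13}{I}$
$f{\left(x \right)} = 4 x \left(\frac{13}{15} + x\right)$ ($f{\left(x \right)} = 2 \left(x + x\right) \left(x + \frac{13}{15}\right) = 2 \cdot 2 x \left(x + 13 \cdot \frac{1}{15}\right) = 2 \cdot 2 x \left(x + \frac{13}{15}\right) = 2 \cdot 2 x \left(\frac{13}{15} + x\right) = 4 x \left(\frac{13}{15} + x\right)$)
$U{\left(-176 \right)} + f{\left(174 \right)} = 2 + \frac{4}{15} \cdot 174 \left(13 + 15 \cdot 174\right) = 2 + \frac{4}{15} \cdot 174 \left(13 + 2610\right) = 2 + \frac{4}{15} \cdot 174 \cdot 2623 = 2 + \frac{608536}{5} = \frac{608546}{5}$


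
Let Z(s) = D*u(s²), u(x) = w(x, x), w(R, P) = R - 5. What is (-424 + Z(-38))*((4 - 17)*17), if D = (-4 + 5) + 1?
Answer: -542334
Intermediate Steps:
w(R, P) = -5 + R
u(x) = -5 + x
D = 2 (D = 1 + 1 = 2)
Z(s) = -10 + 2*s² (Z(s) = 2*(-5 + s²) = -10 + 2*s²)
(-424 + Z(-38))*((4 - 17)*17) = (-424 + (-10 + 2*(-38)²))*((4 - 17)*17) = (-424 + (-10 + 2*1444))*(-13*17) = (-424 + (-10 + 2888))*(-221) = (-424 + 2878)*(-221) = 2454*(-221) = -542334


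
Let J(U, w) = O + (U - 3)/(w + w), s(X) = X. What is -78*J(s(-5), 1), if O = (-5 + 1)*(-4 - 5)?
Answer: -2496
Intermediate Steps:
O = 36 (O = -4*(-9) = 36)
J(U, w) = 36 + (-3 + U)/(2*w) (J(U, w) = 36 + (U - 3)/(w + w) = 36 + (-3 + U)/((2*w)) = 36 + (-3 + U)*(1/(2*w)) = 36 + (-3 + U)/(2*w))
-78*J(s(-5), 1) = -39*(-3 - 5 + 72*1)/1 = -39*(-3 - 5 + 72) = -39*64 = -78*32 = -2496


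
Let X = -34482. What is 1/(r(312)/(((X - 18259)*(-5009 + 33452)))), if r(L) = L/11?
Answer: -423108587/8 ≈ -5.2889e+7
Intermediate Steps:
r(L) = L/11 (r(L) = L*(1/11) = L/11)
1/(r(312)/(((X - 18259)*(-5009 + 33452)))) = 1/(((1/11)*312)/(((-34482 - 18259)*(-5009 + 33452)))) = 1/(312/(11*((-52741*28443)))) = 1/((312/11)/(-1500112263)) = 1/((312/11)*(-1/1500112263)) = 1/(-8/423108587) = -423108587/8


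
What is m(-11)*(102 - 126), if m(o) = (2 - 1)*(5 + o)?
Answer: 144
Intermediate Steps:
m(o) = 5 + o (m(o) = 1*(5 + o) = 5 + o)
m(-11)*(102 - 126) = (5 - 11)*(102 - 126) = -6*(-24) = 144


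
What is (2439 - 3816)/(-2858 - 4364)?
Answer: 1377/7222 ≈ 0.19067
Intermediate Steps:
(2439 - 3816)/(-2858 - 4364) = -1377/(-7222) = -1377*(-1/7222) = 1377/7222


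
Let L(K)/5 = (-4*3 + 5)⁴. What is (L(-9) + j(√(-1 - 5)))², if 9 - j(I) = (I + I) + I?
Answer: 144336142 - 72084*I*√6 ≈ 1.4434e+8 - 1.7657e+5*I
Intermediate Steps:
j(I) = 9 - 3*I (j(I) = 9 - ((I + I) + I) = 9 - (2*I + I) = 9 - 3*I)
L(K) = 12005 (L(K) = 5*(-4*3 + 5)⁴ = 5*(-12 + 5)⁴ = 5*(-7)⁴ = 5*2401 = 12005)
(L(-9) + j(√(-1 - 5)))² = (12005 + (9 - 3*√(-1 - 5)))² = (12005 + (9 - 3*I*√6))² = (12014 - 3*I*√6)²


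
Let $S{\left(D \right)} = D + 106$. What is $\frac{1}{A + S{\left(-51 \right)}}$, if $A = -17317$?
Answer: $- \frac{1}{17262} \approx -5.7931 \cdot 10^{-5}$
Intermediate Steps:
$S{\left(D \right)} = 106 + D$
$\frac{1}{A + S{\left(-51 \right)}} = \frac{1}{-17317 + \left(106 - 51\right)} = \frac{1}{-17317 + 55} = \frac{1}{-17262} = - \frac{1}{17262}$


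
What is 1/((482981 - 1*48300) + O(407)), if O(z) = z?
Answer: 1/435088 ≈ 2.2984e-6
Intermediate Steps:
1/((482981 - 1*48300) + O(407)) = 1/((482981 - 1*48300) + 407) = 1/((482981 - 48300) + 407) = 1/(434681 + 407) = 1/435088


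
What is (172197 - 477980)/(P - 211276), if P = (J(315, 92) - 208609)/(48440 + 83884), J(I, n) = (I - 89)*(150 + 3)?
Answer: 40462429692/27957059455 ≈ 1.4473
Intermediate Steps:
J(I, n) = -13617 + 153*I (J(I, n) = (-89 + I)*153 = -13617 + 153*I)
P = -174031/132324 (P = ((-13617 + 153*315) - 208609)/(48440 + 83884) = ((-13617 + 48195) - 208609)/132324 = (34578 - 208609)*(1/132324) = -174031*1/132324 = -174031/132324 ≈ -1.3152)
(172197 - 477980)/(P - 211276) = (172197 - 477980)/(-174031/132324 - 211276) = -305783/(-27957059455/132324) = -305783*(-132324/27957059455) = 40462429692/27957059455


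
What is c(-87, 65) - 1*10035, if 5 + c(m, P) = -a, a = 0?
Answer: -10040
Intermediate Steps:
c(m, P) = -5 (c(m, P) = -5 - 1*0 = -5 + 0 = -5)
c(-87, 65) - 1*10035 = -5 - 1*10035 = -5 - 10035 = -10040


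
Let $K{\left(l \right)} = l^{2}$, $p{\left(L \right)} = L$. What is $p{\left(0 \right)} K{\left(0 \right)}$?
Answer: $0$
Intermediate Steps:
$p{\left(0 \right)} K{\left(0 \right)} = 0 \cdot 0^{2} = 0 \cdot 0 = 0$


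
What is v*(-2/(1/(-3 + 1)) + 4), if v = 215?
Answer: 1720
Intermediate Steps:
v*(-2/(1/(-3 + 1)) + 4) = 215*(-2/(1/(-3 + 1)) + 4) = 215*(-2/(1/(-2)) + 4) = 215*(-2/(-1/2) + 4) = 215*(-2*(-2) + 4) = 215*(4 + 4) = 215*8 = 1720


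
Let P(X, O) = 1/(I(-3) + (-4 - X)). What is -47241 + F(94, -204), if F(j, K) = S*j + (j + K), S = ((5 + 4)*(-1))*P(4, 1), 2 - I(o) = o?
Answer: -47069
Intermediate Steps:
I(o) = 2 - o
P(X, O) = 1/(1 - X) (P(X, O) = 1/((2 - 1*(-3)) + (-4 - X)) = 1/((2 + 3) + (-4 - X)) = 1/(5 + (-4 - X)) = 1/(1 - X))
S = 3 (S = ((5 + 4)*(-1))*(-1/(-1 + 4)) = (9*(-1))*(-1/3) = -(-9)/3 = -9*(-1/3) = 3)
F(j, K) = K + 4*j (F(j, K) = 3*j + (j + K) = 3*j + (K + j) = K + 4*j)
-47241 + F(94, -204) = -47241 + (-204 + 4*94) = -47241 + (-204 + 376) = -47241 + 172 = -47069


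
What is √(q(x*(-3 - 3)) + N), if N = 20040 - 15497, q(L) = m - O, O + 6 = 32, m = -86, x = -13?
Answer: √4431 ≈ 66.566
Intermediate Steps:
O = 26 (O = -6 + 32 = 26)
q(L) = -112 (q(L) = -86 - 1*26 = -86 - 26 = -112)
N = 4543
√(q(x*(-3 - 3)) + N) = √(-112 + 4543) = √4431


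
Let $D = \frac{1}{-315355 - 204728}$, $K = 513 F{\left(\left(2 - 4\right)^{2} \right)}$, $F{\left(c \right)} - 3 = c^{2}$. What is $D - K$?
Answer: $- \frac{5069249002}{520083} \approx -9747.0$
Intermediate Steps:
$F{\left(c \right)} = 3 + c^{2}$
$K = 9747$ ($K = 513 \left(3 + \left(\left(2 - 4\right)^{2}\right)^{2}\right) = 513 \left(3 + \left(\left(-2\right)^{2}\right)^{2}\right) = 513 \left(3 + 4^{2}\right) = 513 \left(3 + 16\right) = 513 \cdot 19 = 9747$)
$D = - \frac{1}{520083}$ ($D = \frac{1}{-520083} = - \frac{1}{520083} \approx -1.9228 \cdot 10^{-6}$)
$D - K = - \frac{1}{520083} - 9747 = - \frac{5069249002}{520083}$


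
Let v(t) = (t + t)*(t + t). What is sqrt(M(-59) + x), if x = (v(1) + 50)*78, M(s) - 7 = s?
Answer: 8*sqrt(65) ≈ 64.498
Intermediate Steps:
M(s) = 7 + s
v(t) = 4*t**2 (v(t) = (2*t)*(2*t) = 4*t**2)
x = 4212 (x = (4*1**2 + 50)*78 = (4*1 + 50)*78 = (4 + 50)*78 = 54*78 = 4212)
sqrt(M(-59) + x) = sqrt((7 - 59) + 4212) = sqrt(-52 + 4212) = sqrt(4160) = 8*sqrt(65)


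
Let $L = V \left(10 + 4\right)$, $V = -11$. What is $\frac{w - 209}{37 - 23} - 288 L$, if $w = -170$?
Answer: $\frac{620549}{14} \approx 44325.0$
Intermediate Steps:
$L = -154$ ($L = - 11 \left(10 + 4\right) = \left(-11\right) 14 = -154$)
$\frac{w - 209}{37 - 23} - 288 L = \frac{-170 - 209}{37 - 23} - -44352 = - \frac{379}{14} + 44352 = \frac{620549}{14}$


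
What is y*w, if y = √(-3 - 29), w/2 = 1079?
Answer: 8632*I*√2 ≈ 12207.0*I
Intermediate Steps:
w = 2158 (w = 2*1079 = 2158)
y = 4*I*√2 (y = √(-32) = 4*I*√2 ≈ 5.6569*I)
y*w = (4*I*√2)*2158 = 8632*I*√2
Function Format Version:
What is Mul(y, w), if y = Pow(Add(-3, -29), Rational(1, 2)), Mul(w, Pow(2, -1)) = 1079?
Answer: Mul(8632, I, Pow(2, Rational(1, 2))) ≈ Mul(12207., I)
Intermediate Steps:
w = 2158 (w = Mul(2, 1079) = 2158)
y = Mul(4, I, Pow(2, Rational(1, 2))) (y = Pow(-32, Rational(1, 2)) = Mul(4, I, Pow(2, Rational(1, 2))) ≈ Mul(5.6569, I))
Mul(y, w) = Mul(Mul(4, I, Pow(2, Rational(1, 2))), 2158) = Mul(8632, I, Pow(2, Rational(1, 2)))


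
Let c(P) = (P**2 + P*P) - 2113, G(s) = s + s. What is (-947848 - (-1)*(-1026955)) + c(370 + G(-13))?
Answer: -1740244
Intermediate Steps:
G(s) = 2*s
c(P) = -2113 + 2*P**2 (c(P) = (P**2 + P**2) - 2113 = 2*P**2 - 2113 = -2113 + 2*P**2)
(-947848 - (-1)*(-1026955)) + c(370 + G(-13)) = (-947848 - (-1)*(-1026955)) + (-2113 + 2*(370 + 2*(-13))**2) = (-947848 - 1*1026955) + (-2113 + 2*(370 - 26)**2) = (-947848 - 1026955) + (-2113 + 2*344**2) = -1974803 + (-2113 + 2*118336) = -1974803 + (-2113 + 236672) = -1974803 + 234559 = -1740244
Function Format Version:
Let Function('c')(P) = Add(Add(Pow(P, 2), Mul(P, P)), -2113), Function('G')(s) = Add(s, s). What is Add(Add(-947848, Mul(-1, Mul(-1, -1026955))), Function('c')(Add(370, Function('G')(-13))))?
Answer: -1740244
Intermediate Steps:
Function('G')(s) = Mul(2, s)
Function('c')(P) = Add(-2113, Mul(2, Pow(P, 2))) (Function('c')(P) = Add(Add(Pow(P, 2), Pow(P, 2)), -2113) = Add(Mul(2, Pow(P, 2)), -2113) = Add(-2113, Mul(2, Pow(P, 2))))
Add(Add(-947848, Mul(-1, Mul(-1, -1026955))), Function('c')(Add(370, Function('G')(-13)))) = Add(Add(-947848, Mul(-1, Mul(-1, -1026955))), Add(-2113, Mul(2, Pow(Add(370, Mul(2, -13)), 2)))) = Add(Add(-947848, Mul(-1, 1026955)), Add(-2113, Mul(2, Pow(Add(370, -26), 2)))) = Add(Add(-947848, -1026955), Add(-2113, Mul(2, Pow(344, 2)))) = Add(-1974803, Add(-2113, Mul(2, 118336))) = Add(-1974803, Add(-2113, 236672)) = Add(-1974803, 234559) = -1740244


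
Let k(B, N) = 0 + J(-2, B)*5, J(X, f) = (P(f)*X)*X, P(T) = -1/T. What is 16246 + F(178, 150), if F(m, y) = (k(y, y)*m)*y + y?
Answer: 12836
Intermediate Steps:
J(X, f) = -X²/f (J(X, f) = ((-1/f)*X)*X = (-X/f)*X = -X²/f)
k(B, N) = -20/B (k(B, N) = 0 - 1*(-2)²/B*5 = 0 - 1*4/B*5 = 0 - 4/B*5 = 0 - 20/B = -20/B)
F(m, y) = y - 20*m (F(m, y) = ((-20/y)*m)*y + y = (-20*m/y)*y + y = -20*m + y = y - 20*m)
16246 + F(178, 150) = 16246 + (150 - 20*178) = 16246 + (150 - 3560) = 16246 - 3410 = 12836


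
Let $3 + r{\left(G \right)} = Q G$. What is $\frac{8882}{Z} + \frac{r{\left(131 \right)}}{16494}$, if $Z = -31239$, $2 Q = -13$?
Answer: $- \frac{115462289}{343504044} \approx -0.33613$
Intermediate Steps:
$Q = - \frac{13}{2}$ ($Q = \frac{1}{2} \left(-13\right) = - \frac{13}{2} \approx -6.5$)
$r{\left(G \right)} = -3 - \frac{13 G}{2}$
$\frac{8882}{Z} + \frac{r{\left(131 \right)}}{16494} = \frac{8882}{-31239} + \frac{-3 - \frac{1703}{2}}{16494} = 8882 \left(- \frac{1}{31239}\right) + \left(-3 - \frac{1703}{2}\right) \frac{1}{16494} = - \frac{8882}{31239} - \frac{1709}{32988} = - \frac{115462289}{343504044}$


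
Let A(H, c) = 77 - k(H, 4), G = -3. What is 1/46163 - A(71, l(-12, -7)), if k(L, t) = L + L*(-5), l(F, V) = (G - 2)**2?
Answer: -16664842/46163 ≈ -361.00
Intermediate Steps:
l(F, V) = 25 (l(F, V) = (-3 - 2)**2 = (-5)**2 = 25)
k(L, t) = -4*L (k(L, t) = L - 5*L = -4*L)
A(H, c) = 77 + 4*H (A(H, c) = 77 - (-4)*H = 77 + 4*H)
1/46163 - A(71, l(-12, -7)) = 1/46163 - (77 + 4*71) = 1/46163 - (77 + 284) = 1/46163 - 1*361 = 1/46163 - 361 = -16664842/46163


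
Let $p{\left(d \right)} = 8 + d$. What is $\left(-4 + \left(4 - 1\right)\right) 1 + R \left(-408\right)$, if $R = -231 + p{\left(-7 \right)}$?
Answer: $93839$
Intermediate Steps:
$R = -230$ ($R = -231 + \left(8 - 7\right) = -231 + 1 = -230$)
$\left(-4 + \left(4 - 1\right)\right) 1 + R \left(-408\right) = \left(-4 + \left(4 - 1\right)\right) 1 - -93840 = \left(-4 + \left(4 - 1\right)\right) 1 + 93840 = \left(-4 + 3\right) 1 + 93840 = \left(-1\right) 1 + 93840 = -1 + 93840 = 93839$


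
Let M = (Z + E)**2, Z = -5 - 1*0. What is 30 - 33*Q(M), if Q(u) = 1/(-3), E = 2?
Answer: 41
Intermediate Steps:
Z = -5 (Z = -5 + 0 = -5)
M = 9 (M = (-5 + 2)**2 = (-3)**2 = 9)
Q(u) = -1/3
30 - 33*Q(M) = 30 - 33*(-1/3) = 30 + 11 = 41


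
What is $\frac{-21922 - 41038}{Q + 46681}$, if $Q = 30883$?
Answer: $- \frac{15740}{19391} \approx -0.81172$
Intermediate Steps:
$\frac{-21922 - 41038}{Q + 46681} = \frac{-21922 - 41038}{30883 + 46681} = - \frac{62960}{77564} = \left(-62960\right) \frac{1}{77564} = - \frac{15740}{19391}$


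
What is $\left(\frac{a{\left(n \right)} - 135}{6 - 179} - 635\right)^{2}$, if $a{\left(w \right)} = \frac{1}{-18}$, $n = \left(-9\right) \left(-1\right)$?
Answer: $\frac{3900463051681}{9696996} \approx 4.0223 \cdot 10^{5}$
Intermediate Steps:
$n = 9$
$a{\left(w \right)} = - \frac{1}{18}$
$\left(\frac{a{\left(n \right)} - 135}{6 - 179} - 635\right)^{2} = \left(\frac{- \frac{1}{18} - 135}{6 - 179} - 635\right)^{2} = \left(- \frac{2431}{18 \left(-173\right)} - 635\right)^{2} = \left(\left(- \frac{2431}{18}\right) \left(- \frac{1}{173}\right) - 635\right)^{2} = \left(\frac{2431}{3114} - 635\right)^{2} = \left(- \frac{1974959}{3114}\right)^{2} = \frac{3900463051681}{9696996}$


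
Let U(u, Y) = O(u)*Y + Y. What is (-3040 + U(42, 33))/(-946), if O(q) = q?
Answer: 1621/946 ≈ 1.7135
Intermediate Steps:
U(u, Y) = Y + Y*u (U(u, Y) = u*Y + Y = Y*u + Y = Y + Y*u)
(-3040 + U(42, 33))/(-946) = (-3040 + 33*(1 + 42))/(-946) = (-3040 + 33*43)*(-1/946) = (-3040 + 1419)*(-1/946) = -1621*(-1/946) = 1621/946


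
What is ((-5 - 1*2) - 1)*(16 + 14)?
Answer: -240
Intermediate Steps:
((-5 - 1*2) - 1)*(16 + 14) = ((-5 - 2) - 1)*30 = (-7 - 1)*30 = -8*30 = -240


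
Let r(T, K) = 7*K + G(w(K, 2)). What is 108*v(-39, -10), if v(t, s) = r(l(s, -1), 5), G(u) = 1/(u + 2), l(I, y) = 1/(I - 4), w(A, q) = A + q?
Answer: 3792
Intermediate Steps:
l(I, y) = 1/(-4 + I)
G(u) = 1/(2 + u)
r(T, K) = 1/(4 + K) + 7*K (r(T, K) = 7*K + 1/(2 + (K + 2)) = 7*K + 1/(2 + (2 + K)) = 7*K + 1/(4 + K) = 1/(4 + K) + 7*K)
v(t, s) = 316/9 (v(t, s) = (1 + 7*5*(4 + 5))/(4 + 5) = (1 + 7*5*9)/9 = (1 + 315)/9 = (1/9)*316 = 316/9)
108*v(-39, -10) = 108*(316/9) = 3792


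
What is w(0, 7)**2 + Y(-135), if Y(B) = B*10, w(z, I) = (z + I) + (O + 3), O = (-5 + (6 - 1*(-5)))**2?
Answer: 766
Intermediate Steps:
O = 36 (O = (-5 + (6 + 5))**2 = (-5 + 11)**2 = 6**2 = 36)
w(z, I) = 39 + I + z (w(z, I) = (z + I) + (36 + 3) = (I + z) + 39 = 39 + I + z)
Y(B) = 10*B
w(0, 7)**2 + Y(-135) = (39 + 7 + 0)**2 + 10*(-135) = 46**2 - 1350 = 2116 - 1350 = 766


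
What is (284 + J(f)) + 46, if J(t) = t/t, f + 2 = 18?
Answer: 331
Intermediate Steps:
f = 16 (f = -2 + 18 = 16)
J(t) = 1
(284 + J(f)) + 46 = (284 + 1) + 46 = 285 + 46 = 331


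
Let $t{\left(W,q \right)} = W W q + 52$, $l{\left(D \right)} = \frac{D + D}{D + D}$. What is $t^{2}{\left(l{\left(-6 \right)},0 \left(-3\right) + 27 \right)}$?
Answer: $6241$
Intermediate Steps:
$l{\left(D \right)} = 1$ ($l{\left(D \right)} = \frac{2 D}{2 D} = 2 D \frac{1}{2 D} = 1$)
$t{\left(W,q \right)} = 52 + q W^{2}$ ($t{\left(W,q \right)} = W^{2} q + 52 = q W^{2} + 52 = 52 + q W^{2}$)
$t^{2}{\left(l{\left(-6 \right)},0 \left(-3\right) + 27 \right)} = \left(52 + \left(0 \left(-3\right) + 27\right) 1^{2}\right)^{2} = \left(52 + \left(0 + 27\right) 1\right)^{2} = \left(52 + 27 \cdot 1\right)^{2} = \left(52 + 27\right)^{2} = 79^{2} = 6241$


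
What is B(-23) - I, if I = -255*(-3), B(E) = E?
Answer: -788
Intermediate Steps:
I = 765
B(-23) - I = -23 - 1*765 = -23 - 765 = -788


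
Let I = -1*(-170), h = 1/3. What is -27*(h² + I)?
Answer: -4593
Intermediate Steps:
h = ⅓ ≈ 0.33333
I = 170
-27*(h² + I) = -27*((⅓)² + 170) = -27*(⅑ + 170) = -27*1531/9 = -4593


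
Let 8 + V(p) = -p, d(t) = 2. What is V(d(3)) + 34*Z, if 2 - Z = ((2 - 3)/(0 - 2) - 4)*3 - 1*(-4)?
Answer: 279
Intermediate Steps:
V(p) = -8 - p
Z = 17/2 (Z = 2 - (((2 - 3)/(0 - 2) - 4)*3 - 1*(-4)) = 2 - ((-1/(-2) - 4)*3 + 4) = 2 - ((-1*(-1/2) - 4)*3 + 4) = 2 - ((1/2 - 4)*3 + 4) = 2 - (-7/2*3 + 4) = 2 - (-21/2 + 4) = 2 - 1*(-13/2) = 2 + 13/2 = 17/2 ≈ 8.5000)
V(d(3)) + 34*Z = (-8 - 1*2) + 34*(17/2) = (-8 - 2) + 289 = -10 + 289 = 279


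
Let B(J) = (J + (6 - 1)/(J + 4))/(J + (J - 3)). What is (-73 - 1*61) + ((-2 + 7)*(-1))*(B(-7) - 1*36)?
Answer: 2216/51 ≈ 43.451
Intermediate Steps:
B(J) = (J + 5/(4 + J))/(-3 + 2*J) (B(J) = (J + 5/(4 + J))/(J + (-3 + J)) = (J + 5/(4 + J))/(-3 + 2*J))
(-73 - 1*61) + ((-2 + 7)*(-1))*(B(-7) - 1*36) = (-73 - 1*61) + ((-2 + 7)*(-1))*((5 + (-7)² + 4*(-7))/(-12 + 2*(-7)² + 5*(-7)) - 1*36) = (-73 - 61) + (5*(-1))*((5 + 49 - 28)/(-12 + 2*49 - 35) - 36) = -134 - 5*(26/(-12 + 98 - 35) - 36) = -134 - 5*(26/51 - 36) = -134 - 5*(-1810/51) = -134 + 9050/51 = 2216/51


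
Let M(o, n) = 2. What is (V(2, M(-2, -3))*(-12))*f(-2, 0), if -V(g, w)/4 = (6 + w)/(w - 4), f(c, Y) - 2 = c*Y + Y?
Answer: -384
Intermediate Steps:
f(c, Y) = 2 + Y + Y*c (f(c, Y) = 2 + (c*Y + Y) = 2 + (Y*c + Y) = 2 + (Y + Y*c) = 2 + Y + Y*c)
V(g, w) = -4*(6 + w)/(-4 + w) (V(g, w) = -4*(6 + w)/(w - 4) = -4*(6 + w)/(-4 + w))
(V(2, M(-2, -3))*(-12))*f(-2, 0) = ((4*(-6 - 1*2)/(-4 + 2))*(-12))*(2 + 0 + 0*(-2)) = ((4*(-6 - 2)/(-2))*(-12))*(2 + 0 + 0) = ((4*(-½)*(-8))*(-12))*2 = (16*(-12))*2 = -192*2 = -384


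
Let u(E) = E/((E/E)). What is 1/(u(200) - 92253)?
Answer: -1/92053 ≈ -1.0863e-5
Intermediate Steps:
u(E) = E (u(E) = E/1 = E*1 = E)
1/(u(200) - 92253) = 1/(200 - 92253) = 1/(-92053) = -1/92053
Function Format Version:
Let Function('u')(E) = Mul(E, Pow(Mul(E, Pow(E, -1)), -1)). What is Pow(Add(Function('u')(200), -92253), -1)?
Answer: Rational(-1, 92053) ≈ -1.0863e-5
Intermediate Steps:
Function('u')(E) = E (Function('u')(E) = Mul(E, Pow(1, -1)) = Mul(E, 1) = E)
Pow(Add(Function('u')(200), -92253), -1) = Pow(Add(200, -92253), -1) = Pow(-92053, -1) = Rational(-1, 92053)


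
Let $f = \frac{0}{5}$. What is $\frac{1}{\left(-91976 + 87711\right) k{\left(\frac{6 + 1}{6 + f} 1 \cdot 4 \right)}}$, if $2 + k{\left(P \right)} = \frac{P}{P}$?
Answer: $\frac{1}{4265} \approx 0.00023447$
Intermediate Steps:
$f = 0$ ($f = 0 \cdot \frac{1}{5} = 0$)
$k{\left(P \right)} = -1$ ($k{\left(P \right)} = -2 + \frac{P}{P} = -2 + 1 = -1$)
$\frac{1}{\left(-91976 + 87711\right) k{\left(\frac{6 + 1}{6 + f} 1 \cdot 4 \right)}} = \frac{1}{\left(-91976 + 87711\right) \left(-1\right)} = \frac{1}{-4265} \left(-1\right) = \left(- \frac{1}{4265}\right) \left(-1\right) = \frac{1}{4265}$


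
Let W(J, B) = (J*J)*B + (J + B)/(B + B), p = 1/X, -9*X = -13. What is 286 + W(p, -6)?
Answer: 191691/676 ≈ 283.57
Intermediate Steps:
X = 13/9 (X = -⅑*(-13) = 13/9 ≈ 1.4444)
p = 9/13 (p = 1/(13/9) = 9/13 ≈ 0.69231)
W(J, B) = B*J² + (B + J)/(2*B) (W(J, B) = J²*B + (B + J)/((2*B)) = B*J² + (B + J)*(1/(2*B)) = B*J² + (B + J)/(2*B))
286 + W(p, -6) = 286 + (½ - 6*(9/13)² + (½)*(9/13)/(-6)) = 286 + (½ - 6*81/169 + (½)*(9/13)*(-⅙)) = 286 + (½ - 486/169 - 3/52) = 286 - 1645/676 = 191691/676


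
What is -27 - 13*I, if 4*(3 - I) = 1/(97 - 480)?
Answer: -101125/1532 ≈ -66.009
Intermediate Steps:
I = 4597/1532 (I = 3 - 1/(4*(97 - 480)) = 3 - 1/4/(-383) = 3 - 1/4*(-1/383) = 3 + 1/1532 = 4597/1532 ≈ 3.0007)
-27 - 13*I = -27 - 13*4597/1532 = -27 - 59761/1532 = -101125/1532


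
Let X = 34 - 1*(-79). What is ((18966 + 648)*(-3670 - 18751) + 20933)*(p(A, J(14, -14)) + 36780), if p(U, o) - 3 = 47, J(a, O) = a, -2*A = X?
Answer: -16195792181630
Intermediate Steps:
X = 113 (X = 34 + 79 = 113)
A = -113/2 (A = -½*113 = -113/2 ≈ -56.500)
p(U, o) = 50 (p(U, o) = 3 + 47 = 50)
((18966 + 648)*(-3670 - 18751) + 20933)*(p(A, J(14, -14)) + 36780) = ((18966 + 648)*(-3670 - 18751) + 20933)*(50 + 36780) = (19614*(-22421) + 20933)*36830 = (-439765494 + 20933)*36830 = -439744561*36830 = -16195792181630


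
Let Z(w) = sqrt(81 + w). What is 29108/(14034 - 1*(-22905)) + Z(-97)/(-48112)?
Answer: 29108/36939 - I/12028 ≈ 0.788 - 8.3139e-5*I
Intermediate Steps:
29108/(14034 - 1*(-22905)) + Z(-97)/(-48112) = 29108/(14034 - 1*(-22905)) + sqrt(81 - 97)/(-48112) = 29108/(14034 + 22905) + sqrt(-16)*(-1/48112) = 29108/36939 + (4*I)*(-1/48112) = 29108*(1/36939) - I/12028 = 29108/36939 - I/12028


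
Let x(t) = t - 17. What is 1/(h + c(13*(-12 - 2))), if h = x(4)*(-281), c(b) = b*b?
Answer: 1/36777 ≈ 2.7191e-5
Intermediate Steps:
c(b) = b²
x(t) = -17 + t
h = 3653 (h = (-17 + 4)*(-281) = -13*(-281) = 3653)
1/(h + c(13*(-12 - 2))) = 1/(3653 + (13*(-12 - 2))²) = 1/(3653 + (13*(-14))²) = 1/(3653 + (-182)²) = 1/(3653 + 33124) = 1/36777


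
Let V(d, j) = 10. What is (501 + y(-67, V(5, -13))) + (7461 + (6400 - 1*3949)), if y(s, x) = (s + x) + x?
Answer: 10366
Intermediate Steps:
y(s, x) = s + 2*x
(501 + y(-67, V(5, -13))) + (7461 + (6400 - 1*3949)) = (501 + (-67 + 2*10)) + (7461 + (6400 - 1*3949)) = (501 + (-67 + 20)) + (7461 + (6400 - 3949)) = (501 - 47) + (7461 + 2451) = 454 + 9912 = 10366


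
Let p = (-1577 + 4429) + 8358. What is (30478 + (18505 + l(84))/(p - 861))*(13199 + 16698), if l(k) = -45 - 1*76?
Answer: 9430566353782/10349 ≈ 9.1125e+8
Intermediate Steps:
l(k) = -121 (l(k) = -45 - 76 = -121)
p = 11210 (p = 2852 + 8358 = 11210)
(30478 + (18505 + l(84))/(p - 861))*(13199 + 16698) = (30478 + (18505 - 121)/(11210 - 861))*(13199 + 16698) = (30478 + 18384/10349)*29897 = (315435206/10349)*29897 = 9430566353782/10349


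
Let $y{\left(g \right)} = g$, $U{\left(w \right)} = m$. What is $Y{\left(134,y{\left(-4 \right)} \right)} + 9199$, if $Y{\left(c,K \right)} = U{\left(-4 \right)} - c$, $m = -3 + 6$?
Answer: $9068$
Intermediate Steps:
$m = 3$
$U{\left(w \right)} = 3$
$Y{\left(c,K \right)} = 3 - c$
$Y{\left(134,y{\left(-4 \right)} \right)} + 9199 = \left(3 - 134\right) + 9199 = -131 + 9199 = 9068$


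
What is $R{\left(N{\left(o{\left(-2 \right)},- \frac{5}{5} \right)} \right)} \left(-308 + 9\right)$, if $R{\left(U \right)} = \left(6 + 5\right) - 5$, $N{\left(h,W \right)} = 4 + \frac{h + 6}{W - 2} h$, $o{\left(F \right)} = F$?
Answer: $-1794$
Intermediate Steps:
$N{\left(h,W \right)} = 4 + \frac{h \left(6 + h\right)}{-2 + W}$ ($N{\left(h,W \right)} = 4 + \frac{6 + h}{-2 + W} h = 4 + \frac{h \left(6 + h\right)}{-2 + W}$)
$R{\left(U \right)} = 6$ ($R{\left(U \right)} = 11 - 5 = 6$)
$R{\left(N{\left(o{\left(-2 \right)},- \frac{5}{5} \right)} \right)} \left(-308 + 9\right) = 6 \left(-308 + 9\right) = 6 \left(-299\right) = -1794$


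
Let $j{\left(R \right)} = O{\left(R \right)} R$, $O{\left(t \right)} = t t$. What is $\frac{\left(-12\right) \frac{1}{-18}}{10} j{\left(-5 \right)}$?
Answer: $- \frac{25}{3} \approx -8.3333$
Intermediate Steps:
$O{\left(t \right)} = t^{2}$
$j{\left(R \right)} = R^{3}$ ($j{\left(R \right)} = R^{2} R = R^{3}$)
$\frac{\left(-12\right) \frac{1}{-18}}{10} j{\left(-5 \right)} = \frac{\left(-12\right) \frac{1}{-18}}{10} \left(-5\right)^{3} = \left(-12\right) \left(- \frac{1}{18}\right) \frac{1}{10} \left(-125\right) = \frac{2}{3} \cdot \frac{1}{10} \left(-125\right) = \frac{1}{15} \left(-125\right) = - \frac{25}{3}$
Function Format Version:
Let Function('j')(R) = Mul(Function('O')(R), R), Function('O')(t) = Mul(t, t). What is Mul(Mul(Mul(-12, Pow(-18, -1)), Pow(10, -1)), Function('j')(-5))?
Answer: Rational(-25, 3) ≈ -8.3333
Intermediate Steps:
Function('O')(t) = Pow(t, 2)
Function('j')(R) = Pow(R, 3) (Function('j')(R) = Mul(Pow(R, 2), R) = Pow(R, 3))
Mul(Mul(Mul(-12, Pow(-18, -1)), Pow(10, -1)), Function('j')(-5)) = Mul(Mul(Mul(-12, Pow(-18, -1)), Pow(10, -1)), Pow(-5, 3)) = Mul(Mul(Mul(-12, Rational(-1, 18)), Rational(1, 10)), -125) = Mul(Mul(Rational(2, 3), Rational(1, 10)), -125) = Mul(Rational(1, 15), -125) = Rational(-25, 3)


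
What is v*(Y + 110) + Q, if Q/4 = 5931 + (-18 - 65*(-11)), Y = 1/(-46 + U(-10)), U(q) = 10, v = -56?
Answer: 183182/9 ≈ 20354.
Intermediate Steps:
Y = -1/36 (Y = 1/(-46 + 10) = 1/(-36) = -1/36 ≈ -0.027778)
Q = 26512 (Q = 4*(5931 + (-18 - 65*(-11))) = 4*(5931 + (-18 + 715)) = 4*(5931 + 697) = 4*6628 = 26512)
v*(Y + 110) + Q = -56*(-1/36 + 110) + 26512 = -56*3959/36 + 26512 = -55426/9 + 26512 = 183182/9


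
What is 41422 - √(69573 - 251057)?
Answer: 41422 - 2*I*√45371 ≈ 41422.0 - 426.01*I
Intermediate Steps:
41422 - √(69573 - 251057) = 41422 - √(-181484) = 41422 - 2*I*√45371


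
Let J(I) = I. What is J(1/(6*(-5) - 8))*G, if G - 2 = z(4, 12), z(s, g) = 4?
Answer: -3/19 ≈ -0.15789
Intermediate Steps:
G = 6 (G = 2 + 4 = 6)
J(1/(6*(-5) - 8))*G = 6/(6*(-5) - 8) = 6/(-30 - 8) = 6/(-38) = -1/38*6 = -3/19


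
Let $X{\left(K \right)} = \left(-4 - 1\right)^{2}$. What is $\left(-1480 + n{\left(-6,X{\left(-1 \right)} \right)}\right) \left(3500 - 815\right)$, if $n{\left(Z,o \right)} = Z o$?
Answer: $-4376550$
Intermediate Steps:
$X{\left(K \right)} = 25$ ($X{\left(K \right)} = \left(-5\right)^{2} = 25$)
$\left(-1480 + n{\left(-6,X{\left(-1 \right)} \right)}\right) \left(3500 - 815\right) = \left(-1480 - 150\right) \left(3500 - 815\right) = \left(-1480 - 150\right) 2685 = \left(-1630\right) 2685 = -4376550$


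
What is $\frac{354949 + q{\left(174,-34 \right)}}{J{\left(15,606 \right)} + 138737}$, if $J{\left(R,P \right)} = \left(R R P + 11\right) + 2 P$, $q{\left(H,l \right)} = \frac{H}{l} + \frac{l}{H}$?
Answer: $\frac{524961713}{408662490} \approx 1.2846$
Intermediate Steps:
$J{\left(R,P \right)} = 11 + 2 P + P R^{2}$ ($J{\left(R,P \right)} = \left(R^{2} P + 11\right) + 2 P = \left(P R^{2} + 11\right) + 2 P = \left(11 + P R^{2}\right) + 2 P = 11 + 2 P + P R^{2}$)
$\frac{354949 + q{\left(174,-34 \right)}}{J{\left(15,606 \right)} + 138737} = \frac{354949 + \left(\frac{174}{-34} - \frac{34}{174}\right)}{\left(11 + 2 \cdot 606 + 606 \cdot 15^{2}\right) + 138737} = \frac{354949 + \left(174 \left(- \frac{1}{34}\right) - \frac{17}{87}\right)}{\left(11 + 1212 + 606 \cdot 225\right) + 138737} = \frac{354949 - \frac{7858}{1479}}{\left(11 + 1212 + 136350\right) + 138737} = \frac{354949 - \frac{7858}{1479}}{137573 + 138737} = \frac{524961713}{1479 \cdot 276310} = \frac{524961713}{1479} \cdot \frac{1}{276310} = \frac{524961713}{408662490}$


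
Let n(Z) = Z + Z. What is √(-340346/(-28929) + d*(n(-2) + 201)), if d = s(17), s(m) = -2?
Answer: 4*I*√19992976545/28929 ≈ 19.551*I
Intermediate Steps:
d = -2
n(Z) = 2*Z
√(-340346/(-28929) + d*(n(-2) + 201)) = √(-340346/(-28929) - 2*(2*(-2) + 201)) = √(-340346*(-1/28929) - 2*(-4 + 201)) = √(340346/28929 - 2*197) = √(340346/28929 - 394) = √(-11057680/28929) = 4*I*√19992976545/28929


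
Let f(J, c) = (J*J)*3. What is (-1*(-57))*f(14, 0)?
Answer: 33516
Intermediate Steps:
f(J, c) = 3*J**2 (f(J, c) = J**2*3 = 3*J**2)
(-1*(-57))*f(14, 0) = (-1*(-57))*(3*14**2) = 57*(3*196) = 57*588 = 33516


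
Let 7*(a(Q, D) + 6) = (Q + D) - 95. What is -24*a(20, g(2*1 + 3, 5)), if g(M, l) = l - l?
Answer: 2808/7 ≈ 401.14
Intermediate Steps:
g(M, l) = 0
a(Q, D) = -137/7 + D/7 + Q/7 (a(Q, D) = -6 + ((Q + D) - 95)/7 = -6 + ((D + Q) - 95)/7 = -6 + (-95 + D + Q)/7 = -6 + (-95/7 + D/7 + Q/7) = -137/7 + D/7 + Q/7)
-24*a(20, g(2*1 + 3, 5)) = -24*(-137/7 + (⅐)*0 + (⅐)*20) = -24*(-137/7 + 0 + 20/7) = -24*(-117/7) = 2808/7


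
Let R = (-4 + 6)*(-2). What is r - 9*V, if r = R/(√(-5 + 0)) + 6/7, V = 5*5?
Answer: -1569/7 + 4*I*√5/5 ≈ -224.14 + 1.7889*I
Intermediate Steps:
V = 25
R = -4 (R = 2*(-2) = -4)
r = 6/7 + 4*I*√5/5 (r = -4/√(-5 + 0) + 6/7 = -4*(-I*√5/5) + 6*(⅐) = -4*(-I*√5/5) + 6/7 = -(-4)*I*√5/5 + 6/7 = 4*I*√5/5 + 6/7 = 6/7 + 4*I*√5/5 ≈ 0.85714 + 1.7889*I)
r - 9*V = (6/7 + 4*I*√5/5) - 9*25 = (6/7 + 4*I*√5/5) - 225 = -1569/7 + 4*I*√5/5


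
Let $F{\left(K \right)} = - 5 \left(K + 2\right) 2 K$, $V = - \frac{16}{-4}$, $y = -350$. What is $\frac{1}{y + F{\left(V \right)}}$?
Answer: $- \frac{1}{590} \approx -0.0016949$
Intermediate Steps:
$V = 4$ ($V = \left(-16\right) \left(- \frac{1}{4}\right) = 4$)
$F{\left(K \right)} = K \left(-20 - 10 K\right)$ ($F{\left(K \right)} = - 5 \left(2 + K\right) 2 K = \left(-10 - 5 K\right) 2 K = \left(-20 - 10 K\right) K = K \left(-20 - 10 K\right)$)
$\frac{1}{y + F{\left(V \right)}} = \frac{1}{-350 - 40 \left(2 + 4\right)} = \frac{1}{-350 - 40 \cdot 6} = \frac{1}{-350 - 240} = \frac{1}{-590} = - \frac{1}{590}$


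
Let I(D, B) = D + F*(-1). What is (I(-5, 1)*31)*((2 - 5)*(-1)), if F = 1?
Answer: -558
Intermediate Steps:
I(D, B) = -1 + D (I(D, B) = D + 1*(-1) = D - 1 = -1 + D)
(I(-5, 1)*31)*((2 - 5)*(-1)) = ((-1 - 5)*31)*((2 - 5)*(-1)) = (-6*31)*(-3*(-1)) = -186*3 = -558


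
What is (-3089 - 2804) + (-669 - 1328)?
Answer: -7890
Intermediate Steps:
(-3089 - 2804) + (-669 - 1328) = -5893 - 1997 = -7890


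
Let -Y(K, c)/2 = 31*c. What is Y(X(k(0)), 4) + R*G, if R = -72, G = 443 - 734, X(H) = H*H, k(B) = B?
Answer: 20704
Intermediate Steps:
X(H) = H²
Y(K, c) = -62*c
G = -291
Y(X(k(0)), 4) + R*G = -62*4 - 72*(-291) = -248 + 20952 = 20704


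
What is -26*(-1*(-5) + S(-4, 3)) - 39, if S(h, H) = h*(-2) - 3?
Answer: -299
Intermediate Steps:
S(h, H) = -3 - 2*h (S(h, H) = -2*h - 3 = -3 - 2*h)
-26*(-1*(-5) + S(-4, 3)) - 39 = -26*(-1*(-5) + (-3 - 2*(-4))) - 39 = -26*(5 + (-3 + 8)) - 39 = -26*(5 + 5) - 39 = -26*10 - 39 = -260 - 39 = -299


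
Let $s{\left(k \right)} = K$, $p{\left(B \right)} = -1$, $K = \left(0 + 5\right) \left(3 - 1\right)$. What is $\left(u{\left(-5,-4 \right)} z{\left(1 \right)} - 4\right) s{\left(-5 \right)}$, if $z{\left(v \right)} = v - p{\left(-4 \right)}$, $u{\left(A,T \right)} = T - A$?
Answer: $-20$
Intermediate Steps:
$K = 10$ ($K = 5 \cdot 2 = 10$)
$s{\left(k \right)} = 10$
$z{\left(v \right)} = 1 + v$ ($z{\left(v \right)} = v - -1 = v + 1 = 1 + v$)
$\left(u{\left(-5,-4 \right)} z{\left(1 \right)} - 4\right) s{\left(-5 \right)} = \left(\left(-4 - -5\right) \left(1 + 1\right) - 4\right) 10 = \left(\left(-4 + 5\right) 2 - 4\right) 10 = \left(1 \cdot 2 - 4\right) 10 = \left(2 - 4\right) 10 = \left(-2\right) 10 = -20$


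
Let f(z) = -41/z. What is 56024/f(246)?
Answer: -336144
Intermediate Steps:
56024/f(246) = 56024/((-41/246)) = 56024/((-41*1/246)) = 56024/(-1/6) = 56024*(-6) = -336144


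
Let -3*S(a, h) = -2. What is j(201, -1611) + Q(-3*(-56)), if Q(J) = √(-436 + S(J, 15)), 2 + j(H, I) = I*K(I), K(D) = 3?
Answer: -4835 + I*√3918/3 ≈ -4835.0 + 20.865*I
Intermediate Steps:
S(a, h) = ⅔ (S(a, h) = -⅓*(-2) = ⅔)
j(H, I) = -2 + 3*I (j(H, I) = -2 + I*3 = -2 + 3*I)
Q(J) = I*√3918/3 (Q(J) = √(-436 + ⅔) = √(-1306/3) = I*√3918/3)
j(201, -1611) + Q(-3*(-56)) = (-2 + 3*(-1611)) + I*√3918/3 = (-2 - 4833) + I*√3918/3 = -4835 + I*√3918/3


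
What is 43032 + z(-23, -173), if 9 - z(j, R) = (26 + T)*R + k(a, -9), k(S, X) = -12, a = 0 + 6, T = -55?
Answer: 38036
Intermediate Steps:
a = 6
z(j, R) = 21 + 29*R (z(j, R) = 9 - ((26 - 55)*R - 12) = 9 - (-29*R - 12) = 9 - (-12 - 29*R) = 9 + (12 + 29*R) = 21 + 29*R)
43032 + z(-23, -173) = 43032 + (21 + 29*(-173)) = 43032 + (21 - 5017) = 43032 - 4996 = 38036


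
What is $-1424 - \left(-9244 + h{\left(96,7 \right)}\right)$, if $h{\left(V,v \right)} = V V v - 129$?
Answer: $-56563$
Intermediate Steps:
$h{\left(V,v \right)} = -129 + v V^{2}$ ($h{\left(V,v \right)} = V^{2} v - 129 = v V^{2} - 129 = -129 + v V^{2}$)
$-1424 - \left(-9244 + h{\left(96,7 \right)}\right) = -1424 + \left(9244 - \left(-129 + 7 \cdot 96^{2}\right)\right) = -1424 + \left(9244 - \left(-129 + 7 \cdot 9216\right)\right) = -1424 + \left(9244 - \left(-129 + 64512\right)\right) = -1424 + \left(9244 - 64383\right) = -1424 - 55139 = -56563$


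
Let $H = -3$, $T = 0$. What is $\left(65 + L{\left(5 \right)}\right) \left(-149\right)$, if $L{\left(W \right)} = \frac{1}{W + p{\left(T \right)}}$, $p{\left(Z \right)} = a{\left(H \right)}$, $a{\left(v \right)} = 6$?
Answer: $- \frac{106684}{11} \approx -9698.5$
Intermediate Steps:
$p{\left(Z \right)} = 6$
$L{\left(W \right)} = \frac{1}{6 + W}$ ($L{\left(W \right)} = \frac{1}{W + 6} = \frac{1}{6 + W}$)
$\left(65 + L{\left(5 \right)}\right) \left(-149\right) = \left(65 + \frac{1}{6 + 5}\right) \left(-149\right) = \left(65 + \frac{1}{11}\right) \left(-149\right) = \frac{716}{11} \left(-149\right) = - \frac{106684}{11}$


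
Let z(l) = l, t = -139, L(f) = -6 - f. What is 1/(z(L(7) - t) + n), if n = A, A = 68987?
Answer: 1/69113 ≈ 1.4469e-5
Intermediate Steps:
n = 68987
1/(z(L(7) - t) + n) = 1/(((-6 - 1*7) - 1*(-139)) + 68987) = 1/(((-6 - 7) + 139) + 68987) = 1/((-13 + 139) + 68987) = 1/(126 + 68987) = 1/69113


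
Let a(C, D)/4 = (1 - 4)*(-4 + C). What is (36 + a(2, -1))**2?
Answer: 3600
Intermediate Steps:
a(C, D) = 48 - 12*C (a(C, D) = 4*((1 - 4)*(-4 + C)) = 4*(-3*(-4 + C)) = 4*(12 - 3*C) = 48 - 12*C)
(36 + a(2, -1))**2 = (36 + (48 - 12*2))**2 = (36 + (48 - 24))**2 = (36 + 24)**2 = 60**2 = 3600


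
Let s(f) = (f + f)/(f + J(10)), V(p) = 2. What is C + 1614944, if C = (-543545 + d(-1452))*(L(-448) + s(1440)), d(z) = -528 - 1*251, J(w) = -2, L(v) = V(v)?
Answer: -405419736/719 ≈ -5.6387e+5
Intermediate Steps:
L(v) = 2
d(z) = -779 (d(z) = -528 - 251 = -779)
s(f) = 2*f/(-2 + f) (s(f) = (f + f)/(f - 2) = (2*f)/(-2 + f) = 2*f/(-2 + f))
C = -1566564472/719 (C = (-543545 - 779)*(2 + 2*1440/(-2 + 1440)) = -544324*(2 + 2*1440/1438) = -544324*(2 + 2*1440*(1/1438)) = -544324*(2 + 1440/719) = -544324*2878/719 = -1566564472/719 ≈ -2.1788e+6)
C + 1614944 = -1566564472/719 + 1614944 = -405419736/719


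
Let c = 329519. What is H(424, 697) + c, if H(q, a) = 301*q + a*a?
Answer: 942952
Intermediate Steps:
H(q, a) = a² + 301*q (H(q, a) = 301*q + a² = a² + 301*q)
H(424, 697) + c = (697² + 301*424) + 329519 = (485809 + 127624) + 329519 = 613433 + 329519 = 942952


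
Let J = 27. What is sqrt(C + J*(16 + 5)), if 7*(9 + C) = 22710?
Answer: 2*sqrt(46578)/7 ≈ 61.663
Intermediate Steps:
C = 22647/7 (C = -9 + (1/7)*22710 = -9 + 22710/7 = 22647/7 ≈ 3235.3)
sqrt(C + J*(16 + 5)) = sqrt(22647/7 + 27*(16 + 5)) = sqrt(22647/7 + 27*21) = sqrt(22647/7 + 567) = sqrt(26616/7) = 2*sqrt(46578)/7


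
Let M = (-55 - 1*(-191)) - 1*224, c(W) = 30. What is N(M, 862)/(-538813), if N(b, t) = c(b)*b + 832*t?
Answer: -714544/538813 ≈ -1.3261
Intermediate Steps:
M = -88 (M = (-55 + 191) - 224 = 136 - 224 = -88)
N(b, t) = 30*b + 832*t
N(M, 862)/(-538813) = (30*(-88) + 832*862)/(-538813) = (-2640 + 717184)*(-1/538813) = 714544*(-1/538813) = -714544/538813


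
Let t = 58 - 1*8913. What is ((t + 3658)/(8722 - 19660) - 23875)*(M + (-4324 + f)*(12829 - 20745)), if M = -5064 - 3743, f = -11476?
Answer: -32659155228415129/10938 ≈ -2.9858e+12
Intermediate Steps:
t = -8855 (t = 58 - 8913 = -8855)
M = -8807
((t + 3658)/(8722 - 19660) - 23875)*(M + (-4324 + f)*(12829 - 20745)) = ((-8855 + 3658)/(8722 - 19660) - 23875)*(-8807 + (-4324 - 11476)*(12829 - 20745)) = (-5197/(-10938) - 23875)*(-8807 - 15800*(-7916)) = (-5197*(-1/10938) - 23875)*(-8807 + 125072800) = (5197/10938 - 23875)*125063993 = -261139553/10938*125063993 = -32659155228415129/10938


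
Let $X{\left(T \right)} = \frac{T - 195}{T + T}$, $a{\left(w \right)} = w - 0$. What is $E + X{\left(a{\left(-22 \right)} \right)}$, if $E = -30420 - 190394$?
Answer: $- \frac{9715599}{44} \approx -2.2081 \cdot 10^{5}$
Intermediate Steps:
$a{\left(w \right)} = w$ ($a{\left(w \right)} = w + 0 = w$)
$X{\left(T \right)} = \frac{-195 + T}{2 T}$
$E = -220814$ ($E = -30420 - 190394 = -220814$)
$E + X{\left(a{\left(-22 \right)} \right)} = -220814 + \frac{-195 - 22}{2 \left(-22\right)} = -220814 + \frac{1}{2} \left(- \frac{1}{22}\right) \left(-217\right) = -220814 + \frac{217}{44} = - \frac{9715599}{44}$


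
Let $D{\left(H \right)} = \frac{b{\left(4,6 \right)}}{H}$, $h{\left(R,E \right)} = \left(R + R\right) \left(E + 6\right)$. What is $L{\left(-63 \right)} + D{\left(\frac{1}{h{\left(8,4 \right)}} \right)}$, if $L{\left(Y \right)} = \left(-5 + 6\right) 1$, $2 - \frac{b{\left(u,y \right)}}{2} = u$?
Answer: $-639$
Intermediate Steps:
$b{\left(u,y \right)} = 4 - 2 u$
$h{\left(R,E \right)} = 2 R \left(6 + E\right)$
$L{\left(Y \right)} = 1$ ($L{\left(Y \right)} = 1 \cdot 1 = 1$)
$D{\left(H \right)} = - \frac{4}{H}$ ($D{\left(H \right)} = \frac{4 - 8}{H} = - \frac{4}{H}$)
$L{\left(-63 \right)} + D{\left(\frac{1}{h{\left(8,4 \right)}} \right)} = 1 - \frac{4}{\frac{1}{2 \cdot 8 \left(6 + 4\right)}} = 1 - \frac{4}{\frac{1}{2 \cdot 8 \cdot 10}} = 1 - \frac{4}{\frac{1}{160}} = 1 - 4 \frac{1}{\frac{1}{160}} = 1 - 640 = -639$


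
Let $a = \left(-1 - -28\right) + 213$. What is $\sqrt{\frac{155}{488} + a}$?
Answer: $\frac{5 \sqrt{572302}}{244} \approx 15.502$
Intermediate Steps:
$a = 240$ ($a = \left(-1 + 28\right) + 213 = 27 + 213 = 240$)
$\sqrt{\frac{155}{488} + a} = \sqrt{\frac{155}{488} + 240} = \sqrt{\frac{117275}{488}} = \frac{5 \sqrt{572302}}{244}$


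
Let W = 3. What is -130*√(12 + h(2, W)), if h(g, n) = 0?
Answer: -260*√3 ≈ -450.33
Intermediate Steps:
-130*√(12 + h(2, W)) = -130*√(12 + 0) = -260*√3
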